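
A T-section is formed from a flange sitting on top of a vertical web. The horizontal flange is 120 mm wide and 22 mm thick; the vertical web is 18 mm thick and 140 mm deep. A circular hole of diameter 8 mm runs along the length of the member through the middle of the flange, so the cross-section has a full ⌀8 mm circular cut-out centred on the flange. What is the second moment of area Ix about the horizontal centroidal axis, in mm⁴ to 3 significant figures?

Ix ≈ 1.26 × 10⁷ mm⁴

Split into non-overlapping primitives; take the origin at the lower-left of the bounding box.
Flange: 120 × 22, A = 2 640 mm², y = 151 mm, Ī = 106 480 mm⁴.
Web: 18 × 140, A = 2 520 mm², y = 70 mm, Ī = 4 116 000 mm⁴.
Hole (subtracted): ⌀8, A = 50.265 mm², y = 151 mm, Ī = 201.06 mm⁴.
Centroid: ȳ = ΣA·y / ΣA = 111.05 mm.
Transfer each piece to the horizontal centroidal axis using Ī + A·d² with d = y − 111.05:
  flange: d = 39.947 mm → contributes +4 319 353 mm⁴
  web: d = -41.053 mm → contributes +8 363 021 mm⁴
  hole: d = 39.947 mm → contributes −80 414 mm⁴
Total I = 12 601 960 mm⁴.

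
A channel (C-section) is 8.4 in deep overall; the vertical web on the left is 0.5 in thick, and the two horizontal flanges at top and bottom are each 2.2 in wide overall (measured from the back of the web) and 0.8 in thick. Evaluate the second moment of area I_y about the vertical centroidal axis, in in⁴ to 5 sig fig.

I_y ≈ 2.7401 in⁴

Treat the section as a set of non-overlapping primitives; coordinates are from the bounding-box lower-left.
Web: 0.5 × 8.4, A = 4.2 in², x = 0.25 in, Ī = 0.0875 in⁴.
Top flange (beyond web): 1.7 × 0.8, A = 1.36 in², x = 1.35 in, Ī = 0.3275333 in⁴.
Bottom flange (beyond web): 1.7 × 0.8, A = 1.36 in², x = 1.35 in, Ī = 0.3275333 in⁴.
Centroid: x̄ = ΣA·x / ΣA = 0.6823699 in.
Transfer each piece to the vertical centroidal axis using Ī + A·d² with d = x − 0.6823699:
  web: d = -0.4323699 in → contributes +0.8726638 in⁴
  top flange (beyond web): d = 0.6676301 in → contributes +0.933726 in⁴
  bottom flange (beyond web): d = 0.6676301 in → contributes +0.933726 in⁴
Total I = 2.740116 in⁴.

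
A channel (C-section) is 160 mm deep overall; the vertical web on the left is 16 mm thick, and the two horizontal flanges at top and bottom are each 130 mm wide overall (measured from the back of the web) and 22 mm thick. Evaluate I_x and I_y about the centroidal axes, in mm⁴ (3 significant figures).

Split into non-overlapping primitives; take the origin at the lower-left of the bounding box.
Web: 16 × 160, A = 2 560 mm², y = 80 mm, Ī = 5 461 333 mm⁴.
Top flange (beyond web): 114 × 22, A = 2 508 mm², y = 149 mm, Ī = 101 156 mm⁴.
Bottom flange (beyond web): 114 × 22, A = 2 508 mm², y = 11 mm, Ī = 101 156 mm⁴.
By symmetry the centroid is at mid-height, ȳ = 80 mm.
Transfer each piece to the centroidal x-axis using Ī + A·d² with d = y − 80:
  web: d = 0 mm → contributes +5 461 333 mm⁴
  top flange (beyond web): d = 69 mm → contributes +12 041 744 mm⁴
  bottom flange (beyond web): d = -69 mm → contributes +12 041 744 mm⁴
Total I = 29 544 821 mm⁴.
For the y-axis: x̄ = 51.036 mm.
Repeating about the centroidal y-axis gives I_y = 12 648 116 mm⁴.

I_x ≈ 2.95 × 10⁷ mm⁴, I_y ≈ 1.26 × 10⁷ mm⁴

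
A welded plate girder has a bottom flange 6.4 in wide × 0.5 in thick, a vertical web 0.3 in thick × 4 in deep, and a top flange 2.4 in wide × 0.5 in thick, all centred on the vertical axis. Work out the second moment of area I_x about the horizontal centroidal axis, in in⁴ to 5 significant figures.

I_x ≈ 20.351 in⁴

Treat the section as a set of non-overlapping primitives; coordinates are from the bounding-box lower-left.
Bottom plate: 6.4 × 0.5, A = 3.2 in², y = 0.25 in, Ī = 0.06666667 in⁴.
Web plate: 0.3 × 4, A = 1.2 in², y = 2.5 in, Ī = 1.6 in⁴.
Top plate: 2.4 × 0.5, A = 1.2 in², y = 4.75 in, Ī = 0.025 in⁴.
Centroid: ȳ = ΣA·y / ΣA = 1.696429 in.
Transfer each piece to the horizontal centroidal axis using Ī + A·d² with d = y − 1.696429:
  bottom plate: d = -1.446429 in → contributes +6.761565 in⁴
  web plate: d = 0.8035714 in → contributes +2.374872 in⁴
  top plate: d = 3.053571 in → contributes +11.21416 in⁴
Total I = 20.3506 in⁴.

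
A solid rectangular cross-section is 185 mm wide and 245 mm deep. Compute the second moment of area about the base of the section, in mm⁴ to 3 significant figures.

I_base ≈ 9.07 × 10⁸ mm⁴

The section: 185 × 245, A = 45 325 mm², y = 122.5 mm, Ī = 226 719 427 mm⁴.
Transfer it to a horizontal axis along the bottom face using Ī + A·d² with d = y − 0:
  the section: d = 122.5 mm → contributes +906 877 708 mm⁴
Total I = 906 877 708 mm⁴.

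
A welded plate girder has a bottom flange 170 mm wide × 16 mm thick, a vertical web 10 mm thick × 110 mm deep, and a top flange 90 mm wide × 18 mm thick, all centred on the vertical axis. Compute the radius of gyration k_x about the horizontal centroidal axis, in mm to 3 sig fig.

Break the section into simple shapes (no overlaps), measuring from the bottom-left corner of the bounding box.
Bottom plate: 170 × 16, A = 2 720 mm², y = 8 mm, Ī = 58 027 mm⁴.
Web plate: 10 × 110, A = 1 100 mm², y = 71 mm, Ī = 1 109 167 mm⁴.
Top plate: 90 × 18, A = 1 620 mm², y = 135 mm, Ī = 43 740 mm⁴.
Centroid: ȳ = ΣA·y / ΣA = 58.559 mm.
Transfer each piece to the horizontal centroidal axis using Ī + A·d² with d = y − 58.559:
  bottom plate: d = -50.559 mm → contributes +7 010 876 mm⁴
  web plate: d = 12.441 mm → contributes +1 279 428 mm⁴
  top plate: d = 76.441 mm → contributes +9 509 811 mm⁴
Total I = 17 800 115 mm⁴.
Radius of gyration: k = √(I/A) = √(17 800 115 / 5 440) = 57.202 mm.

k_x ≈ 57.2 mm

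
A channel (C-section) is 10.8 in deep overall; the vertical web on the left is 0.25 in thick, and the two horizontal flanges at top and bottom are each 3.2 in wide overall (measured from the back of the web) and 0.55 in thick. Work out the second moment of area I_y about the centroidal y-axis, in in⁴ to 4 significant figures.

I_y ≈ 6.140 in⁴

Decompose the section into non-overlapping parts with the origin at the bottom-left of its bounding rectangle.
Web: 0.25 × 10.8, A = 2.7 in², x = 0.125 in, Ī = 0.0140625 in⁴.
Top flange (beyond web): 2.95 × 0.55, A = 1.6225 in², x = 1.725 in, Ī = 1.17665 in⁴.
Bottom flange (beyond web): 2.95 × 0.55, A = 1.6225 in², x = 1.725 in, Ī = 1.17665 in⁴.
Centroid: x̄ = ΣA·x / ΣA = 0.998339 in.
Transfer each piece to the centroidal y-axis using Ī + A·d² with d = x − 0.998339:
  web: d = -0.873339 in → contributes +2.07341 in⁴
  top flange (beyond web): d = 0.726661 in → contributes +2.03339 in⁴
  bottom flange (beyond web): d = 0.726661 in → contributes +2.03339 in⁴
Total I = 6.14019 in⁴.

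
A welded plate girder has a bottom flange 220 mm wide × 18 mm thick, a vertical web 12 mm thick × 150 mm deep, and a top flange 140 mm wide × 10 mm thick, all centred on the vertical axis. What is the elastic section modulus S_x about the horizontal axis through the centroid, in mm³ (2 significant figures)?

Split into non-overlapping primitives; take the origin at the lower-left of the bounding box.
Bottom plate: 220 × 18, A = 3 960 mm², y = 9 mm, Ī = 106 920 mm⁴.
Web plate: 12 × 150, A = 1 800 mm², y = 93 mm, Ī = 3 375 000 mm⁴.
Top plate: 140 × 10, A = 1 400 mm², y = 173 mm, Ī = 11 667 mm⁴.
Centroid: ȳ = ΣA·y / ΣA = 62.18 mm.
Transfer each piece to the horizontal axis through the centroid using Ī + A·d² with d = y − 62.18:
  bottom plate: d = -53.18 mm → contributes +11 308 081 mm⁴
  web plate: d = 30.82 mm → contributes +5 084 287 mm⁴
  top plate: d = 110.8 mm → contributes +17 203 816 mm⁴
Total I = 33 596 183 mm⁴.
Extreme fibre distance c = 115.8 mm; S = I/c = 290 083 mm³.

S_x ≈ 2.9 × 10⁵ mm³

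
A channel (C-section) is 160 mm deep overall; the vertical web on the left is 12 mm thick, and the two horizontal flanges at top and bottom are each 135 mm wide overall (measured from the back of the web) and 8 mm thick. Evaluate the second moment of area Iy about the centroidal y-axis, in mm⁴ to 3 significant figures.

Treat the section as a set of non-overlapping primitives; coordinates are from the bounding-box lower-left.
Web: 12 × 160, A = 1 920 mm², x = 6 mm, Ī = 23 040 mm⁴.
Top flange (beyond web): 123 × 8, A = 984 mm², x = 73.5 mm, Ī = 1 240 578 mm⁴.
Bottom flange (beyond web): 123 × 8, A = 984 mm², x = 73.5 mm, Ī = 1 240 578 mm⁴.
Centroid: x̄ = ΣA·x / ΣA = 40.167 mm.
Transfer each piece to the centroidal y-axis using Ī + A·d² with d = x − 40.167:
  web: d = -34.167 mm → contributes +2 264 373 mm⁴
  top flange (beyond web): d = 33.333 mm → contributes +2 333 911 mm⁴
  bottom flange (beyond web): d = 33.333 mm → contributes +2 333 911 mm⁴
Total I = 6 932 196 mm⁴.

Iy ≈ 6.93 × 10⁶ mm⁴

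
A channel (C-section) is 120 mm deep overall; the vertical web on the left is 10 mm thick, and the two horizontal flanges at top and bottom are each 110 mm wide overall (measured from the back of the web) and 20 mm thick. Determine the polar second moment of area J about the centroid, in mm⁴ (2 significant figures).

J ≈ 1.8 × 10⁷ mm⁴

Split into non-overlapping primitives; take the origin at the lower-left of the bounding box.
Web: 10 × 120, A = 1 200 mm², y = 60 mm, Ī = 1 440 000 mm⁴.
Top flange (beyond web): 100 × 20, A = 2 000 mm², y = 110 mm, Ī = 66 667 mm⁴.
Bottom flange (beyond web): 100 × 20, A = 2 000 mm², y = 10 mm, Ī = 66 667 mm⁴.
By symmetry the centroid is at mid-height, ȳ = 60 mm.
Transfer each piece to the centroidal x-axis using Ī + A·d² with d = y − 60:
  web: d = 0 mm → contributes +1 440 000 mm⁴
  top flange (beyond web): d = 50 mm → contributes +5 066 667 mm⁴
  bottom flange (beyond web): d = -50 mm → contributes +5 066 667 mm⁴
Total I = 11 573 333 mm⁴.
For the y-axis: x̄ = 47.31 mm.
Repeating about the centroidal y-axis gives I_y = 6 135 641 mm⁴.
Polar second moment: J = I_x + I_y = 17 708 974 mm⁴.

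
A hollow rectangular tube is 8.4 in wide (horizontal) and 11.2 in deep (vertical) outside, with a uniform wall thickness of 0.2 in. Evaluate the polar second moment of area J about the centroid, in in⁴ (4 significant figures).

J ≈ 236.0 in⁴

Split into non-overlapping primitives; take the origin at the lower-left of the bounding box.
Outer rectangle: 8.4 × 11.2, A = 94.08 in², y = 5.6 in, Ī = 983.45 in⁴.
Inner void (subtracted): 8 × 10.8, A = 86.4 in², y = 5.6 in, Ī = 839.808 in⁴.
By symmetry the centroid is at mid-height, ȳ = 5.6 in.
All pieces are centred on the centroidal x-axis, so I = ΣĪ (holes subtracted) = 143.642 in⁴.
Repeating about the centroidal y-axis gives I_y = 92.3904 in⁴.
Polar second moment: J = I_x + I_y = 236.032 in⁴.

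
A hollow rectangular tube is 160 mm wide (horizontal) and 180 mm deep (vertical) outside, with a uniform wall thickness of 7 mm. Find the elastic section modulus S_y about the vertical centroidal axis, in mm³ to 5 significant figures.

S_y ≈ 2.2986 × 10⁵ mm³

Break the section into simple shapes (no overlaps), measuring from the bottom-left corner of the bounding box.
Outer rectangle: 160 × 180, A = 28 800 mm², x = 80 mm, Ī = 61 440 000 mm⁴.
Inner void (subtracted): 146 × 166, A = 24 236 mm², x = 80 mm, Ī = 43 051 215 mm⁴.
By symmetry the centroid is at mid-width, x̄ = 80 mm.
All pieces are centred on the vertical centroidal axis, so I = ΣĪ (holes subtracted) = 18 388 785 mm⁴.
Extreme fibre distance c = 80 mm; S = I/c = 229859.8 mm³.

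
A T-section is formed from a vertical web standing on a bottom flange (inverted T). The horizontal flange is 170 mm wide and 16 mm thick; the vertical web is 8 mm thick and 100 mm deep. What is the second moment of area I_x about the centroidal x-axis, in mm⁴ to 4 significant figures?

Split into non-overlapping primitives; take the origin at the lower-left of the bounding box.
Flange: 170 × 16, A = 2 720 mm², y = 8 mm, Ī = 58026.7 mm⁴.
Web: 8 × 100, A = 800 mm², y = 66 mm, Ī = 666 667 mm⁴.
Centroid: ȳ = ΣA·y / ΣA = 21.1818 mm.
Transfer each piece to the centroidal x-axis using Ī + A·d² with d = y − 21.1818:
  flange: d = -13.1818 mm → contributes +530 655 mm⁴
  web: d = 44.8182 mm → contributes +2 273 602 mm⁴
Total I = 2 804 257 mm⁴.

I_x ≈ 2.804 × 10⁶ mm⁴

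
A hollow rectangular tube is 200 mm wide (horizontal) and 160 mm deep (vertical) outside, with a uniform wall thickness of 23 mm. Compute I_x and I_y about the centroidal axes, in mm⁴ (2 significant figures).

I_x ≈ 4.9 × 10⁷ mm⁴, I_y ≈ 7.2 × 10⁷ mm⁴

Split into non-overlapping primitives; take the origin at the lower-left of the bounding box.
Outer rectangle: 200 × 160, A = 32 000 mm², y = 80 mm, Ī = 68 266 667 mm⁴.
Inner void (subtracted): 154 × 114, A = 17 556 mm², y = 80 mm, Ī = 19 013 148 mm⁴.
By symmetry the centroid is at mid-height, ȳ = 80 mm.
All pieces are centred on the centroidal x-axis, so I = ΣĪ (holes subtracted) = 49 253 519 mm⁴.
Repeating about the centroidal y-axis gives I_y = 71 970 159 mm⁴.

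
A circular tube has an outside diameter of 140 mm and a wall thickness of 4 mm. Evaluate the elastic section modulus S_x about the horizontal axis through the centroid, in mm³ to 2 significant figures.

S_x ≈ 5.6 × 10⁴ mm³

Treat the section as a set of non-overlapping primitives; coordinates are from the bounding-box lower-left.
Outer circle: ⌀140, A = 15 394 mm², y = 70 mm, Ī = 18 857 410 mm⁴.
Bore (subtracted): ⌀132, A = 13 685 mm², y = 70 mm, Ī = 14 902 723 mm⁴.
By symmetry the centroid is at mid-height, ȳ = 70 mm.
All pieces are centred on the horizontal axis through the centroid, so I = ΣĪ (holes subtracted) = 3 954 687 mm⁴.
Extreme fibre distance c = 70 mm; S = I/c = 56 496 mm³.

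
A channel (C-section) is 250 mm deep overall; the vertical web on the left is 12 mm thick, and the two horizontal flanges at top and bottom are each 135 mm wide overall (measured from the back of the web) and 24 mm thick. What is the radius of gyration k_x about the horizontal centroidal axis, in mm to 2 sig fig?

Split into non-overlapping primitives; take the origin at the lower-left of the bounding box.
Web: 12 × 250, A = 3 000 mm², y = 125 mm, Ī = 15 625 000 mm⁴.
Top flange (beyond web): 123 × 24, A = 2 952 mm², y = 238 mm, Ī = 141 696 mm⁴.
Bottom flange (beyond web): 123 × 24, A = 2 952 mm², y = 12 mm, Ī = 141 696 mm⁴.
By symmetry the centroid is at mid-height, ȳ = 125 mm.
Transfer each piece to the horizontal centroidal axis using Ī + A·d² with d = y − 125:
  web: d = 0 mm → contributes +15 625 000 mm⁴
  top flange (beyond web): d = 113 mm → contributes +37 835 784 mm⁴
  bottom flange (beyond web): d = -113 mm → contributes +37 835 784 mm⁴
Total I = 91 296 568 mm⁴.
Radius of gyration: k = √(I/A) = √(91 296 568 / 8 904) = 101.3 mm.

k_x ≈ 100 mm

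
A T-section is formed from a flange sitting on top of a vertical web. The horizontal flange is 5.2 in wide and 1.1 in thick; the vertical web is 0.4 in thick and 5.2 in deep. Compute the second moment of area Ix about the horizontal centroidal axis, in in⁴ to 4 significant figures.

Split into non-overlapping primitives; take the origin at the lower-left of the bounding box.
Flange: 5.2 × 1.1, A = 5.72 in², y = 5.75 in, Ī = 0.576767 in⁴.
Web: 0.4 × 5.2, A = 2.08 in², y = 2.6 in, Ī = 4.68693 in⁴.
Centroid: ȳ = ΣA·y / ΣA = 4.91 in.
Transfer each piece to the horizontal centroidal axis using Ī + A·d² with d = y − 4.91:
  flange: d = 0.84 in → contributes +4.6128 in⁴
  web: d = -2.31 in → contributes +15.786 in⁴
Total I = 20.3988 in⁴.

Ix ≈ 20.40 in⁴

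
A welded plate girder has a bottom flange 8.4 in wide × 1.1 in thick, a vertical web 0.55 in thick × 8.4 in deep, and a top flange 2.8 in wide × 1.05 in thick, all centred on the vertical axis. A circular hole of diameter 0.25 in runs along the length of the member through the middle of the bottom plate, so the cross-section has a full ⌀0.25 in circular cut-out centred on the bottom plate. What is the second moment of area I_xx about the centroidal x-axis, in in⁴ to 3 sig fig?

Decompose the section into non-overlapping parts with the origin at the bottom-left of its bounding rectangle.
Bottom plate: 8.4 × 1.1, A = 9.24 in², y = 0.55 in, Ī = 0.9317 in⁴.
Web plate: 0.55 × 8.4, A = 4.62 in², y = 5.3 in, Ī = 27.166 in⁴.
Top plate: 2.8 × 1.05, A = 2.94 in², y = 10.025 in, Ī = 0.27011 in⁴.
Hole (subtracted): ⌀0.25, A = 0.049087 in², y = 0.55 in, Ī = 0.00019175 in⁴.
Centroid: ȳ = ΣA·y / ΣA = 3.5231 in.
Transfer each piece to the centroidal x-axis using Ī + A·d² with d = y − 3.5231:
  bottom plate: d = -2.9731 in → contributes +82.605 in⁴
  web plate: d = 1.7769 in → contributes +41.753 in⁴
  top plate: d = 6.5019 in → contributes +124.56 in⁴
  hole: d = -2.9731 in → contributes −0.43408 in⁴
Total I = 248.48 in⁴.

I_xx ≈ 248 in⁴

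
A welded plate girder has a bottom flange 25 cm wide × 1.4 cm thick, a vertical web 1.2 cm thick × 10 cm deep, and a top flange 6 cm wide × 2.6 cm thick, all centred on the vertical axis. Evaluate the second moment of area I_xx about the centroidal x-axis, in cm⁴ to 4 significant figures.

Split into non-overlapping primitives; take the origin at the lower-left of the bounding box.
Bottom plate: 25 × 1.4, A = 35 cm², y = 0.7 cm, Ī = 5.71667 cm⁴.
Web plate: 1.2 × 10, A = 12 cm², y = 6.4 cm, Ī = 100 cm⁴.
Top plate: 6 × 2.6, A = 15.6 cm², y = 12.7 cm, Ī = 8.788 cm⁴.
Centroid: ȳ = ΣA·y / ΣA = 4.78307 cm.
Transfer each piece to the centroidal x-axis using Ī + A·d² with d = y − 4.78307:
  bottom plate: d = -4.08307 cm → contributes +589.217 cm⁴
  web plate: d = 1.61693 cm → contributes +131.374 cm⁴
  top plate: d = 7.91693 cm → contributes +986.562 cm⁴
Total I = 1707.15 cm⁴.

I_xx ≈ 1707 cm⁴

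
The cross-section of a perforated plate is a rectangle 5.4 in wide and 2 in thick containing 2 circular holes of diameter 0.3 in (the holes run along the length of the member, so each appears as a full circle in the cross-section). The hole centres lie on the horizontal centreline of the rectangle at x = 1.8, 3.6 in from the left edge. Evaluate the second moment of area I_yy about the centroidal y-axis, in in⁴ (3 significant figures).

I_yy ≈ 26.1 in⁴

Treat the section as a set of non-overlapping primitives; coordinates are from the bounding-box lower-left.
Plate: 5.4 × 2, A = 10.8 in², x = 2.7 in, Ī = 26.244 in⁴.
Hole 1 (subtracted): ⌀0.3, A = 0.070686 in², x = 1.8 in, Ī = 0.00039761 in⁴.
Hole 2 (subtracted): ⌀0.3, A = 0.070686 in², x = 3.6 in, Ī = 0.00039761 in⁴.
By symmetry the centroid is at mid-width, x̄ = 2.7 in.
Transfer each piece to the centroidal y-axis using Ī + A·d² with d = x − 2.7:
  plate: d = 0 in → contributes +26.244 in⁴
  hole 1: d = -0.9 in → contributes −0.057653 in⁴
  hole 2: d = 0.9 in → contributes −0.057653 in⁴
Total I = 26.129 in⁴.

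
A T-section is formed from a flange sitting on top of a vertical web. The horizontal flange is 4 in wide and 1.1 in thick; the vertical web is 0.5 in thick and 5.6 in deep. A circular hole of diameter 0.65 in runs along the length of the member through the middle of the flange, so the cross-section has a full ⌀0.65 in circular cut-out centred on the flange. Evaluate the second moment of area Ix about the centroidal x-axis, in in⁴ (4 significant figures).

Treat the section as a set of non-overlapping primitives; coordinates are from the bounding-box lower-left.
Flange: 4 × 1.1, A = 4.4 in², y = 6.15 in, Ī = 0.443667 in⁴.
Web: 0.5 × 5.6, A = 2.8 in², y = 2.8 in, Ī = 7.31733 in⁴.
Hole (subtracted): ⌀0.65, A = 0.331831 in², y = 6.15 in, Ī = 0.00876241 in⁴.
Centroid: ȳ = ΣA·y / ΣA = 4.78428 in.
Transfer each piece to the centroidal x-axis using Ī + A·d² with d = y − 4.78428:
  flange: d = 1.36572 in → contributes +8.65051 in⁴
  web: d = -1.98428 in → contributes +18.342 in⁴
  hole: d = 1.36572 in → contributes −0.627691 in⁴
Total I = 26.3648 in⁴.

Ix ≈ 26.36 in⁴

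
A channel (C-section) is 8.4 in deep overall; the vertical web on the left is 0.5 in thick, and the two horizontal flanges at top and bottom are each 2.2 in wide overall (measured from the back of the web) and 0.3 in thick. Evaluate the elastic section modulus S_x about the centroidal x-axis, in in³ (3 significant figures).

Split into non-overlapping primitives; take the origin at the lower-left of the bounding box.
Web: 0.5 × 8.4, A = 4.2 in², y = 4.2 in, Ī = 24.696 in⁴.
Top flange (beyond web): 1.7 × 0.3, A = 0.51 in², y = 8.25 in, Ī = 0.003825 in⁴.
Bottom flange (beyond web): 1.7 × 0.3, A = 0.51 in², y = 0.15 in, Ī = 0.003825 in⁴.
By symmetry the centroid is at mid-height, ȳ = 4.2 in.
Transfer each piece to the centroidal x-axis using Ī + A·d² with d = y − 4.2:
  web: d = 0 in → contributes +24.696 in⁴
  top flange (beyond web): d = 4.05 in → contributes +8.3691 in⁴
  bottom flange (beyond web): d = -4.05 in → contributes +8.3691 in⁴
Total I = 41.434 in⁴.
Extreme fibre distance c = 4.2 in; S = I/c = 9.8653 in³.

S_x ≈ 9.87 in³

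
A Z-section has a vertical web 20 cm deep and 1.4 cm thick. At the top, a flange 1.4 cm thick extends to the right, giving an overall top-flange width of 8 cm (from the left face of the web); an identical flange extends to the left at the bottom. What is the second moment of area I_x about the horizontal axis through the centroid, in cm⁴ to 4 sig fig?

Split into non-overlapping primitives; take the origin at the lower-left of the bounding box.
Web: 1.4 × 20, A = 28 cm², y = 10 cm, Ī = 933.333 cm⁴.
Top flange (beyond web): 6.6 × 1.4, A = 9.24 cm², y = 19.3 cm, Ī = 1.5092 cm⁴.
Bottom flange (beyond web): 6.6 × 1.4, A = 9.24 cm², y = 0.7 cm, Ī = 1.5092 cm⁴.
Centroid: ȳ = ΣA·y / ΣA = 10 cm.
Transfer each piece to the horizontal axis through the centroid using Ī + A·d² with d = y − 10:
  web: d = 0 cm → contributes +933.333 cm⁴
  top flange (beyond web): d = 9.3 cm → contributes +800.677 cm⁴
  bottom flange (beyond web): d = -9.3 cm → contributes +800.677 cm⁴
Total I = 2534.69 cm⁴.

I_x ≈ 2535 cm⁴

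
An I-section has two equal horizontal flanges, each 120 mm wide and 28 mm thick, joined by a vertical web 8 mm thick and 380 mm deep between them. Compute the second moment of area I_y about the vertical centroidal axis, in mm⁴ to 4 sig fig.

Split into non-overlapping primitives; take the origin at the lower-left of the bounding box.
Bottom flange: 120 × 28, A = 3 360 mm², x = 60 mm, Ī = 4 032 000 mm⁴.
Web: 8 × 380, A = 3 040 mm², x = 60 mm, Ī = 16213.3 mm⁴.
Top flange: 120 × 28, A = 3 360 mm², x = 60 mm, Ī = 4 032 000 mm⁴.
By symmetry the centroid is at mid-width, x̄ = 60 mm.
All pieces are centred on the vertical centroidal axis, so I = ΣĪ = 8 080 213 mm⁴.

I_y ≈ 8.080 × 10⁶ mm⁴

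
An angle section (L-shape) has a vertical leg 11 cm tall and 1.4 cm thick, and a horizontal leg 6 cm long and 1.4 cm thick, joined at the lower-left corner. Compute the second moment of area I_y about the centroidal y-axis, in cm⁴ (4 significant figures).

I_y ≈ 54.74 cm⁴

Split into non-overlapping primitives; take the origin at the lower-left of the bounding box.
Vertical leg: 1.4 × 11, A = 15.4 cm², x = 0.7 cm, Ī = 2.51533 cm⁴.
Horizontal leg (remainder): 4.6 × 1.4, A = 6.44 cm², x = 3.7 cm, Ī = 11.3559 cm⁴.
Centroid: x̄ = ΣA·x / ΣA = 1.58462 cm.
Transfer each piece to the centroidal y-axis using Ī + A·d² with d = x − 1.58462:
  vertical leg: d = -0.884615 cm → contributes +14.5665 cm⁴
  horizontal leg (remainder): d = 2.11538 cm → contributes +40.1739 cm⁴
Total I = 54.7404 cm⁴.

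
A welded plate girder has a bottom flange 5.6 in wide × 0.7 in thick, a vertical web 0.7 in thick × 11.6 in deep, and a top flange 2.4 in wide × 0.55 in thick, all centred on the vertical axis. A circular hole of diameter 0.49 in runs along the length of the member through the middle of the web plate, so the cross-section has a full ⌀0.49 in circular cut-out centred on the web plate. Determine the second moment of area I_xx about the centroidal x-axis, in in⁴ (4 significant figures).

Treat the section as a set of non-overlapping primitives; coordinates are from the bounding-box lower-left.
Bottom plate: 5.6 × 0.7, A = 3.92 in², y = 0.35 in, Ī = 0.160067 in⁴.
Web plate: 0.7 × 11.6, A = 8.12 in², y = 6.5 in, Ī = 91.0523 in⁴.
Top plate: 2.4 × 0.55, A = 1.32 in², y = 12.575 in, Ī = 0.033275 in⁴.
Hole (subtracted): ⌀0.49, A = 0.188574 in², y = 6.5 in, Ī = 0.00282979 in⁴.
Centroid: ȳ = ΣA·y / ΣA = 5.27849 in.
Transfer each piece to the centroidal x-axis using Ī + A·d² with d = y − 5.27849:
  bottom plate: d = -4.92849 in → contributes +95.377 in⁴
  web plate: d = 1.22151 in → contributes +103.168 in⁴
  top plate: d = 7.29651 in → contributes +70.3088 in⁴
  hole: d = 1.22151 in → contributes −0.284198 in⁴
Total I = 268.57 in⁴.

I_xx ≈ 268.6 in⁴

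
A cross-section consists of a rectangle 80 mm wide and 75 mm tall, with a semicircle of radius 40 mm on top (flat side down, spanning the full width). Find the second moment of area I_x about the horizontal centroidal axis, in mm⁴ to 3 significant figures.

I_x ≈ 8.35 × 10⁶ mm⁴

Decompose the section into non-overlapping parts with the origin at the bottom-left of its bounding rectangle.
Rectangular body: 80 × 75, A = 6 000 mm², y = 37.5 mm, Ī = 2 812 500 mm⁴.
Semicircular cap: semicircle r = 40, A = 2513.3 mm², y = 91.977 mm, Ī = 280 978 mm⁴.
Centroid: ȳ = ΣA·y / ΣA = 53.582 mm.
Transfer each piece to the horizontal centroidal axis using Ī + A·d² with d = y − 53.582:
  rectangular body: d = -16.082 mm → contributes +4 364 374 mm⁴
  semicircular cap: d = 38.394 mm → contributes +3 985 805 mm⁴
Total I = 8 350 179 mm⁴.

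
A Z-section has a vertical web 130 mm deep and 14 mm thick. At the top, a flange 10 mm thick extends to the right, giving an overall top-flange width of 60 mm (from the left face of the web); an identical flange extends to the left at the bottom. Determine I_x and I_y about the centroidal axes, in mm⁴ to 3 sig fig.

Break the section into simple shapes (no overlaps), measuring from the bottom-left corner of the bounding box.
Web: 14 × 130, A = 1 820 mm², y = 65 mm, Ī = 2 563 167 mm⁴.
Top flange (beyond web): 46 × 10, A = 460 mm², y = 125 mm, Ī = 3833.3 mm⁴.
Bottom flange (beyond web): 46 × 10, A = 460 mm², y = 5 mm, Ī = 3833.3 mm⁴.
Centroid: ȳ = ΣA·y / ΣA = 65 mm.
Transfer each piece to the centroidal x-axis using Ī + A·d² with d = y − 65:
  web: d = 0 mm → contributes +2 563 167 mm⁴
  top flange (beyond web): d = 60 mm → contributes +1 659 833 mm⁴
  bottom flange (beyond web): d = -60 mm → contributes +1 659 833 mm⁴
Total I = 5 882 833 mm⁴.
For the y-axis: x̄ = 53 mm.
Repeating about the centroidal y-axis gives I_y = 1 019 953 mm⁴.

I_x ≈ 5.88 × 10⁶ mm⁴, I_y ≈ 1.02 × 10⁶ mm⁴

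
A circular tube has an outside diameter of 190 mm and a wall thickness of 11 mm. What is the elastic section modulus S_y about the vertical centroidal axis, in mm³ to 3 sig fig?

Break the section into simple shapes (no overlaps), measuring from the bottom-left corner of the bounding box.
Outer circle: ⌀190, A = 28 353 mm², x = 95 mm, Ī = 63 971 171 mm⁴.
Bore (subtracted): ⌀168, A = 22 167 mm², x = 95 mm, Ī = 39 102 725 mm⁴.
By symmetry the centroid is at mid-width, x̄ = 95 mm.
All pieces are centred on the vertical centroidal axis, so I = ΣĪ (holes subtracted) = 24 868 446 mm⁴.
Extreme fibre distance c = 95 mm; S = I/c = 261 773 mm³.

S_y ≈ 2.62 × 10⁵ mm³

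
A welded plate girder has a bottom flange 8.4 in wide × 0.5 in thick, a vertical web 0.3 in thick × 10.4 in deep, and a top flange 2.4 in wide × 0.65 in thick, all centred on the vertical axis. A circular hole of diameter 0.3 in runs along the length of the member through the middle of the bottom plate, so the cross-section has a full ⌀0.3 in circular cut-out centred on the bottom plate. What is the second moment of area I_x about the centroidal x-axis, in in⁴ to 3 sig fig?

I_x ≈ 177 in⁴

Treat the section as a set of non-overlapping primitives; coordinates are from the bounding-box lower-left.
Bottom plate: 8.4 × 0.5, A = 4.2 in², y = 0.25 in, Ī = 0.0875 in⁴.
Web plate: 0.3 × 10.4, A = 3.12 in², y = 5.7 in, Ī = 28.122 in⁴.
Top plate: 2.4 × 0.65, A = 1.56 in², y = 11.225 in, Ī = 0.054925 in⁴.
Hole (subtracted): ⌀0.3, A = 0.070686 in², y = 0.25 in, Ī = 0.00039761 in⁴.
Centroid: ȳ = ΣA·y / ΣA = 4.1237 in.
Transfer each piece to the centroidal x-axis using Ī + A·d² with d = y − 4.1237:
  bottom plate: d = -3.8737 in → contributes +63.112 in⁴
  web plate: d = 1.5763 in → contributes +35.874 in⁴
  top plate: d = 7.1013 in → contributes +78.722 in⁴
  hole: d = -3.8737 in → contributes −1.0611 in⁴
Total I = 176.65 in⁴.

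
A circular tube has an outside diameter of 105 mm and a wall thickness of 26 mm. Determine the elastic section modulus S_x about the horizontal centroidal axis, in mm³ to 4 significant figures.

S_x ≈ 1.063 × 10⁵ mm³

Break the section into simple shapes (no overlaps), measuring from the bottom-left corner of the bounding box.
Outer circle: ⌀105, A = 8659.01 mm², y = 52.5 mm, Ī = 5 966 602 mm⁴.
Bore (subtracted): ⌀53, A = 2206.18 mm², y = 52.5 mm, Ī = 387 323 mm⁴.
By symmetry the centroid is at mid-height, ȳ = 52.5 mm.
All pieces are centred on the horizontal centroidal axis, so I = ΣĪ (holes subtracted) = 5 579 279 mm⁴.
Extreme fibre distance c = 52.5 mm; S = I/c = 106 272 mm³.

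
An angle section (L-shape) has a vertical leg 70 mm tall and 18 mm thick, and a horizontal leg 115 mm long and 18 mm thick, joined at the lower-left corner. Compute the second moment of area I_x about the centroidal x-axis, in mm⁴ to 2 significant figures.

I_x ≈ 1.1 × 10⁶ mm⁴

Break the section into simple shapes (no overlaps), measuring from the bottom-left corner of the bounding box.
Vertical leg: 18 × 70, A = 1 260 mm², y = 35 mm, Ī = 514 500 mm⁴.
Horizontal leg (remainder): 97 × 18, A = 1 746 mm², y = 9 mm, Ī = 47 142 mm⁴.
Centroid: ȳ = ΣA·y / ΣA = 19.9 mm.
Transfer each piece to the centroidal x-axis using Ī + A·d² with d = y − 19.9:
  vertical leg: d = 15.1 mm → contributes +801 861 mm⁴
  horizontal leg (remainder): d = -10.9 mm → contributes +254 516 mm⁴
Total I = 1 056 377 mm⁴.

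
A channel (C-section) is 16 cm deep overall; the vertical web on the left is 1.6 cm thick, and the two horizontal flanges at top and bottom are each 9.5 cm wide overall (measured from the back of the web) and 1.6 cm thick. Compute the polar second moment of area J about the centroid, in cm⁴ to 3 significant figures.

J ≈ 2290 cm⁴

Treat the section as a set of non-overlapping primitives; coordinates are from the bounding-box lower-left.
Web: 1.6 × 16, A = 25.6 cm², y = 8 cm, Ī = 546.13 cm⁴.
Top flange (beyond web): 7.9 × 1.6, A = 12.64 cm², y = 15.2 cm, Ī = 2.6965 cm⁴.
Bottom flange (beyond web): 7.9 × 1.6, A = 12.64 cm², y = 0.8 cm, Ī = 2.6965 cm⁴.
By symmetry the centroid is at mid-height, ȳ = 8 cm.
Transfer each piece to the centroidal x-axis using Ī + A·d² with d = y − 8:
  web: d = 0 cm → contributes +546.13 cm⁴
  top flange (beyond web): d = 7.2 cm → contributes +657.95 cm⁴
  bottom flange (beyond web): d = -7.2 cm → contributes +657.95 cm⁴
Total I = 1 862 cm⁴.
For the y-axis: x̄ = 3.1601 cm.
Repeating about the centroidal y-axis gives I_y = 423.92 cm⁴.
Polar second moment: J = I_x + I_y = 2 286 cm⁴.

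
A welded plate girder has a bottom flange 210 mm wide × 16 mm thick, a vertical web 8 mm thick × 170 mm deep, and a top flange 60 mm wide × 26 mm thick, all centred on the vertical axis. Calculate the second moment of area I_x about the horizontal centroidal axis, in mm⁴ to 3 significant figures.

I_x ≈ 4.34 × 10⁷ mm⁴

Decompose the section into non-overlapping parts with the origin at the bottom-left of its bounding rectangle.
Bottom plate: 210 × 16, A = 3 360 mm², y = 8 mm, Ī = 71 680 mm⁴.
Web plate: 8 × 170, A = 1 360 mm², y = 101 mm, Ī = 3 275 333 mm⁴.
Top plate: 60 × 26, A = 1 560 mm², y = 199 mm, Ī = 87 880 mm⁴.
Centroid: ȳ = ΣA·y / ΣA = 75.586 mm.
Transfer each piece to the horizontal centroidal axis using Ī + A·d² with d = y − 75.586:
  bottom plate: d = -67.586 mm → contributes +15 419 709 mm⁴
  web plate: d = 25.414 mm → contributes +4 153 719 mm⁴
  top plate: d = 123.41 mm → contributes +23 848 269 mm⁴
Total I = 43 421 697 mm⁴.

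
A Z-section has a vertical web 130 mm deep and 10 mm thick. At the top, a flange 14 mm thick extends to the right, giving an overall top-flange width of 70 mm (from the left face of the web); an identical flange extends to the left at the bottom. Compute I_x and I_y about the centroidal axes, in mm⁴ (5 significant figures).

I_x ≈ 7.5098 × 10⁶ mm⁴, I_y ≈ 2.5728 × 10⁶ mm⁴

Decompose the section into non-overlapping parts with the origin at the bottom-left of its bounding rectangle.
Web: 10 × 130, A = 1 300 mm², y = 65 mm, Ī = 1 830 833 mm⁴.
Top flange (beyond web): 60 × 14, A = 840 mm², y = 123 mm, Ī = 13 720 mm⁴.
Bottom flange (beyond web): 60 × 14, A = 840 mm², y = 7 mm, Ī = 13 720 mm⁴.
Centroid: ȳ = ΣA·y / ΣA = 65 mm.
Transfer each piece to the centroidal x-axis using Ī + A·d² with d = y − 65:
  web: d = 0 mm → contributes +1 830 833 mm⁴
  top flange (beyond web): d = 58 mm → contributes +2 839 480 mm⁴
  bottom flange (beyond web): d = -58 mm → contributes +2 839 480 mm⁴
Total I = 7 509 793 mm⁴.
For the y-axis: x̄ = 65 mm.
Repeating about the centroidal y-axis gives I_y = 2 572 833 mm⁴.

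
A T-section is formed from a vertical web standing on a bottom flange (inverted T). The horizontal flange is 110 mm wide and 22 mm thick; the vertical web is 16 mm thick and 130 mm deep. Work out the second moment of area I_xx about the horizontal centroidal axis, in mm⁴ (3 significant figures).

Treat the section as a set of non-overlapping primitives; coordinates are from the bounding-box lower-left.
Flange: 110 × 22, A = 2 420 mm², y = 11 mm, Ī = 97 607 mm⁴.
Web: 16 × 130, A = 2 080 mm², y = 87 mm, Ī = 2 929 333 mm⁴.
Centroid: ȳ = ΣA·y / ΣA = 46.129 mm.
Transfer each piece to the horizontal centroidal axis using Ī + A·d² with d = y − 46.129:
  flange: d = -35.129 mm → contributes +3 083 981 mm⁴
  web: d = 40.871 mm → contributes +6 403 865 mm⁴
Total I = 9 487 845 mm⁴.

I_xx ≈ 9.49 × 10⁶ mm⁴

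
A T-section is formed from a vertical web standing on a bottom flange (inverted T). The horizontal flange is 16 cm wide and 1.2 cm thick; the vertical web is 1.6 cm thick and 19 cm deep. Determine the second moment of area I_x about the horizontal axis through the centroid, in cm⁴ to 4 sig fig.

I_x ≈ 2117 cm⁴

Decompose the section into non-overlapping parts with the origin at the bottom-left of its bounding rectangle.
Flange: 16 × 1.2, A = 19.2 cm², y = 0.6 cm, Ī = 2.304 cm⁴.
Web: 1.6 × 19, A = 30.4 cm², y = 10.7 cm, Ī = 914.533 cm⁴.
Centroid: ȳ = ΣA·y / ΣA = 6.79032 cm.
Transfer each piece to the horizontal axis through the centroid using Ī + A·d² with d = y − 6.79032:
  flange: d = -6.19032 cm → contributes +738.05 cm⁴
  web: d = 3.90968 cm → contributes +1379.21 cm⁴
Total I = 2117.26 cm⁴.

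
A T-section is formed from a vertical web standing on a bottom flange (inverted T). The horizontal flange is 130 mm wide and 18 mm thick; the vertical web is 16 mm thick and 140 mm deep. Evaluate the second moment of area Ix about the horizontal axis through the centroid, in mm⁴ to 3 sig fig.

Ix ≈ 1.09 × 10⁷ mm⁴

Split into non-overlapping primitives; take the origin at the lower-left of the bounding box.
Flange: 130 × 18, A = 2 340 mm², y = 9 mm, Ī = 63 180 mm⁴.
Web: 16 × 140, A = 2 240 mm², y = 88 mm, Ī = 3 658 667 mm⁴.
Centroid: ȳ = ΣA·y / ΣA = 47.638 mm.
Transfer each piece to the horizontal axis through the centroid using Ī + A·d² with d = y − 47.638:
  flange: d = -38.638 mm → contributes +3 556 474 mm⁴
  web: d = 40.362 mm → contributes +7 307 911 mm⁴
Total I = 10 864 385 mm⁴.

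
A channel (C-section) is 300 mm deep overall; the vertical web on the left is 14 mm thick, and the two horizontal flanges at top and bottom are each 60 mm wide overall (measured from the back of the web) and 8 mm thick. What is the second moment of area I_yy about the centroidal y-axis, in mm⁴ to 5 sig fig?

Decompose the section into non-overlapping parts with the origin at the bottom-left of its bounding rectangle.
Web: 14 × 300, A = 4 200 mm², x = 7 mm, Ī = 68 600 mm⁴.
Top flange (beyond web): 46 × 8, A = 368 mm², x = 37 mm, Ī = 64890.67 mm⁴.
Bottom flange (beyond web): 46 × 8, A = 368 mm², x = 37 mm, Ī = 64890.67 mm⁴.
Centroid: x̄ = ΣA·x / ΣA = 11.47326 mm.
Transfer each piece to the centroidal y-axis using Ī + A·d² with d = x − 11.47326:
  web: d = -4.473258 mm → contributes +152642.1 mm⁴
  top flange (beyond web): d = 25.52674 mm → contributes +304684.8 mm⁴
  bottom flange (beyond web): d = 25.52674 mm → contributes +304684.8 mm⁴
Total I = 762011.8 mm⁴.

I_yy ≈ 7.6201 × 10⁵ mm⁴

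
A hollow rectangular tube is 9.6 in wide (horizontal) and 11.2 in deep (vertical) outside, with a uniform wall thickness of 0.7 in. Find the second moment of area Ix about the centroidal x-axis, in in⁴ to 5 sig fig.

Ix ≈ 480.79 in⁴

Decompose the section into non-overlapping parts with the origin at the bottom-left of its bounding rectangle.
Outer rectangle: 9.6 × 11.2, A = 107.52 in², y = 5.6 in, Ī = 1123.942 in⁴.
Inner void (subtracted): 8.2 × 9.8, A = 80.36 in², y = 5.6 in, Ī = 643.1479 in⁴.
By symmetry the centroid is at mid-height, ȳ = 5.6 in.
All pieces are centred on the centroidal x-axis, so I = ΣĪ (holes subtracted) = 480.7945 in⁴.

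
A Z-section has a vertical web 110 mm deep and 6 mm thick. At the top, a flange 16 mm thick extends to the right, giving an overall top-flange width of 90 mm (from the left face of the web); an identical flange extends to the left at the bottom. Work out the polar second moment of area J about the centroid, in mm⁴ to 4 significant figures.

Break the section into simple shapes (no overlaps), measuring from the bottom-left corner of the bounding box.
Web: 6 × 110, A = 660 mm², y = 55 mm, Ī = 665 500 mm⁴.
Top flange (beyond web): 84 × 16, A = 1 344 mm², y = 102 mm, Ī = 28 672 mm⁴.
Bottom flange (beyond web): 84 × 16, A = 1 344 mm², y = 8 mm, Ī = 28 672 mm⁴.
Centroid: ȳ = ΣA·y / ΣA = 55 mm.
Transfer each piece to the centroidal x-axis using Ī + A·d² with d = y − 55:
  web: d = 0 mm → contributes +665 500 mm⁴
  top flange (beyond web): d = 47 mm → contributes +2 997 568 mm⁴
  bottom flange (beyond web): d = -47 mm → contributes +2 997 568 mm⁴
Total I = 6 660 636 mm⁴.
For the y-axis: x̄ = 87 mm.
Repeating about the centroidal y-axis gives I_y = 7 025 724 mm⁴.
Polar second moment: J = I_x + I_y = 13 686 360 mm⁴.

J ≈ 1.369 × 10⁷ mm⁴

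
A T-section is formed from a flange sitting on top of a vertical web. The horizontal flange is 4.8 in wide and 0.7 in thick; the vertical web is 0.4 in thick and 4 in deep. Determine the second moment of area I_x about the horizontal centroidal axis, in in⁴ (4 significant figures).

Decompose the section into non-overlapping parts with the origin at the bottom-left of its bounding rectangle.
Flange: 4.8 × 0.7, A = 3.36 in², y = 4.35 in, Ī = 0.1372 in⁴.
Web: 0.4 × 4, A = 1.6 in², y = 2 in, Ī = 2.13333 in⁴.
Centroid: ȳ = ΣA·y / ΣA = 3.59194 in.
Transfer each piece to the horizontal centroidal axis using Ī + A·d² with d = y − 3.59194:
  flange: d = 0.758065 in → contributes +2.06806 in⁴
  web: d = -1.59194 in → contributes +6.18815 in⁴
Total I = 8.25621 in⁴.

I_x ≈ 8.256 in⁴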